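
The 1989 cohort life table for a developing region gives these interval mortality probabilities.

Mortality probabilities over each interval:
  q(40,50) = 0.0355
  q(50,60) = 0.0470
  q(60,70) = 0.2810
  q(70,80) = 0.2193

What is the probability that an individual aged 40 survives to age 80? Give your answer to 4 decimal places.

Chaining the interval survival probabilities: (1 − 0.0355) × (1 − 0.0470) × (1 − 0.2810) × (1 − 0.2193).
= 0.9645 × 0.9530 × 0.7190 × 0.7807 = 0.515951.

0.5160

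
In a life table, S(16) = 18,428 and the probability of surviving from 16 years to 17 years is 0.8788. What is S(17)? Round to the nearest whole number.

S(17) = S(16) × p = 18,428 × 0.8788 = 16195.

16195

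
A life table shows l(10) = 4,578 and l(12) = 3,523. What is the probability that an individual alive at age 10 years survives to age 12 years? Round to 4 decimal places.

The conditional survival probability is l(12)/l(10) = 3,523/4,578 = 0.769550.

0.7696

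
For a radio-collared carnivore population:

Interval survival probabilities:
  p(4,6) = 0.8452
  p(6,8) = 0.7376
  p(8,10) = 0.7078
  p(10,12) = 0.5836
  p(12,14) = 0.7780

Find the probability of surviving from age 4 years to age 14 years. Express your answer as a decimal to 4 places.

Chaining the interval survival probabilities: 0.8452 × 0.7376 × 0.7078 × 0.5836 × 0.7780.
= 0.200348.

0.2003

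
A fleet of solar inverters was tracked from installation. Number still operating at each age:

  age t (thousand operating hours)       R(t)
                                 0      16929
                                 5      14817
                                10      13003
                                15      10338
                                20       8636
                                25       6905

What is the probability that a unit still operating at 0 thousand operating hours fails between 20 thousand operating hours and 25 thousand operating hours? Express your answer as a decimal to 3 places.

This is the probability of reaching 20 but not 25, conditional on being operational at 0: (R(20) − R(25)) / R(0).
= (8636 − 6905) / 16929 = 1731 / 16929 = 0.102251.

0.102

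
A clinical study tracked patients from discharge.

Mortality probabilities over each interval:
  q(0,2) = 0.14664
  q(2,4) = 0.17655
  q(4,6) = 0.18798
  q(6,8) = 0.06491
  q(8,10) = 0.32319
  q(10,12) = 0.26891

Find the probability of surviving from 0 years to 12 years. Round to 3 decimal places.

P(survive 0→12) = (1 − 0.14664) × (1 − 0.17655) × (1 − 0.18798) × (1 − 0.06491) × (1 − 0.32319) × (1 − 0.26891).
= 0.85336 × 0.82345 × 0.81202 × 0.93509 × 0.67681 × 0.73109 = 0.264014.

0.264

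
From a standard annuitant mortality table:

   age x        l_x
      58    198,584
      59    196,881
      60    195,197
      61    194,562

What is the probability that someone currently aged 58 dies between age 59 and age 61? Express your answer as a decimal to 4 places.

We want 1|2q58 = (l_59 − l_61)/l_58.
This is the probability of reaching 59 but not 61, conditional on being alive at 58: (l_59 − l_61) / l_58.
= (196,881 − 194,562) / 198,584 = 2,319 / 198,584 = 0.011678.

0.0117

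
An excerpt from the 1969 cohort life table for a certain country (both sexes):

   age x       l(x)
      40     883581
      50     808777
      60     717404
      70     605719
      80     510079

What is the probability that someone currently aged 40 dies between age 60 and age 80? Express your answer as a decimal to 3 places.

This is the probability of reaching 60 but not 80, conditional on being alive at 40: (l(60) − l(80)) / l(40).
= (717404 − 510079) / 883581 = 207325 / 883581 = 0.234642.

0.235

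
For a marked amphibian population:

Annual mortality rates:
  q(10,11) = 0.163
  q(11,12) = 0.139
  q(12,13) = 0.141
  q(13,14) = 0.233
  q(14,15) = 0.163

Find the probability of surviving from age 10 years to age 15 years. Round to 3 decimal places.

Survival from 10 to 15 is the product of surviving each interval: (1 − 0.163) × (1 − 0.139) × (1 − 0.141) × (1 − 0.233) × (1 − 0.163).
= 0.837 × 0.861 × 0.859 × 0.767 × 0.837 = 0.397413.

0.397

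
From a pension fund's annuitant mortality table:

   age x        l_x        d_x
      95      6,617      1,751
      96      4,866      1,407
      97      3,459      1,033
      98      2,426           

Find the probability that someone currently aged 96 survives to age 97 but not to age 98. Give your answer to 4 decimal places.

This is the probability of reaching 97 but not 98, conditional on being alive at 96: (l_97 − l_98) / l_96.
= (3,459 − 2,426) / 4,866 = 1,033 / 4,866 = 0.212289.

0.2123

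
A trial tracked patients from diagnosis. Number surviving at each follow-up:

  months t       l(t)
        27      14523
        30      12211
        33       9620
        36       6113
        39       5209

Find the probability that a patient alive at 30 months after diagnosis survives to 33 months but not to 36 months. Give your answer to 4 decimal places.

0.2872

This is the probability of reaching 33 but not 36, conditional on being alive at 30: (l(33) − l(36)) / l(30).
= (9620 − 6113) / 12211 = 3507 / 12211 = 0.287200.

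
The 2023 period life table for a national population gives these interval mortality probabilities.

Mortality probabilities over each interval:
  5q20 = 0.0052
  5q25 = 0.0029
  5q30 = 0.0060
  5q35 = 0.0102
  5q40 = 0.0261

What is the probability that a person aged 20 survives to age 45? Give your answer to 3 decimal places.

0.950

Survival from 20 to 45 is the product of surviving each interval: (1 − 0.0052) × (1 − 0.0029) × (1 − 0.0060) × (1 − 0.0102) × (1 − 0.0261).
= 0.9948 × 0.9971 × 0.9940 × 0.9898 × 0.9739 = 0.950436.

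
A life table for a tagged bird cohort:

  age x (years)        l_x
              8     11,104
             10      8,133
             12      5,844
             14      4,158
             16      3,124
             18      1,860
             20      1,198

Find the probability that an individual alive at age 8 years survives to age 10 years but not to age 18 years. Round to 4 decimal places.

This is the probability of reaching 10 but not 18, conditional on being alive at 8: (l_10 − l_18) / l_8.
= (8,133 − 1,860) / 11,104 = 6,273 / 11,104 = 0.564932.

0.5649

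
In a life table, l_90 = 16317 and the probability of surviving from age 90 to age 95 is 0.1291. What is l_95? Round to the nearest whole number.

2107

l_95 = l_90 × p = 16317 × 0.1291 = 2107.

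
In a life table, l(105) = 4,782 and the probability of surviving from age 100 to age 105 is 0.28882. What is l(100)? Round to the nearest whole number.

l(100) = l(105) / p = 4,782 / 0.28882 = 16557.

16557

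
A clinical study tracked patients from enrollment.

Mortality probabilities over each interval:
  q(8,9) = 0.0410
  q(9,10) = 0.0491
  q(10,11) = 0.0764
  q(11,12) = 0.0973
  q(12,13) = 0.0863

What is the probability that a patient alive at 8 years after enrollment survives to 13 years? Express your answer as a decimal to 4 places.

0.6947

P(survive 8→13) = (1 − 0.0410) × (1 − 0.0491) × (1 − 0.0764) × (1 − 0.0973) × (1 − 0.0863).
= 0.9590 × 0.9509 × 0.9236 × 0.9027 × 0.9137 = 0.694679.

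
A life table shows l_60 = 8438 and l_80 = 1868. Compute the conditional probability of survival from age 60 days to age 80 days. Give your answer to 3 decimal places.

0.221

The conditional survival probability is l_80/l_60 = 1868/8438 = 0.221379.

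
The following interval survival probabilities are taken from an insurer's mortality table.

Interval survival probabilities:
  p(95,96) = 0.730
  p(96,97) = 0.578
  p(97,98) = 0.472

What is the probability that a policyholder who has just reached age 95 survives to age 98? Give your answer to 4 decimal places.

0.1992

P(survive 95→98) = 0.730 × 0.578 × 0.472.
= 0.199156.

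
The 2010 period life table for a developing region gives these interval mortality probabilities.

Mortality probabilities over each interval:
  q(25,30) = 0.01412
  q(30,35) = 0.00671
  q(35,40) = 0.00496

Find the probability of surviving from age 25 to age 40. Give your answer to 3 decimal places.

0.974

The overall survival probability is (1 − 0.01412) × (1 − 0.00671) × (1 − 0.00496).
= 0.98588 × 0.99329 × 0.99504 = 0.974408.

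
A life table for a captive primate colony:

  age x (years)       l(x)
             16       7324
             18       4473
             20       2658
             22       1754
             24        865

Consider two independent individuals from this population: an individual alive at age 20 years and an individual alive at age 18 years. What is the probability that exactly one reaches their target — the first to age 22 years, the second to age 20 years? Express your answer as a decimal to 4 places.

p₁ = l(22)/l(20) = 1754/2658 = 0.659895; p₂ = l(20)/l(18) = 2658/4473 = 0.594232.
P(exactly one) = p₁(1−p₂) + (1−p₁)p₂ = 0.267764 + 0.202101 = 0.469866.

0.4699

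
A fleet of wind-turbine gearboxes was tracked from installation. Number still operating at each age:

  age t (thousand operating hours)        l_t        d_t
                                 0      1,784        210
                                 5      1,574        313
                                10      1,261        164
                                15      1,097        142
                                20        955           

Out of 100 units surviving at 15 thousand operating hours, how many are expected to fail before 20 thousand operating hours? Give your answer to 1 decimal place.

12.9

The relevant probability is 1 − 955/1,097 = 0.129444.
Expected number = 100 × 0.129444 = 12.9.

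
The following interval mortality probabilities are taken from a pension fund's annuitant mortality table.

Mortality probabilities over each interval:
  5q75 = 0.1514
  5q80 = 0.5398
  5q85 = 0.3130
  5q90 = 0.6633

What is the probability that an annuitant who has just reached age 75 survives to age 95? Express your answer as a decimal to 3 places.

0.090

Chaining the interval survival probabilities: (1 − 0.1514) × (1 − 0.5398) × (1 − 0.3130) × (1 − 0.6633).
= 0.8486 × 0.4602 × 0.6870 × 0.3367 = 0.090334.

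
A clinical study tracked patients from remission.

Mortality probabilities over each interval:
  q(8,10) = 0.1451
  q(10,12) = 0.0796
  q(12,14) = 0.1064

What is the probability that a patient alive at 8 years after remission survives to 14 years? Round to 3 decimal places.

Survival from 8 to 14 is the product of surviving each interval: (1 − 0.1451) × (1 − 0.0796) × (1 − 0.1064).
= 0.8549 × 0.9204 × 0.8936 = 0.703129.

0.703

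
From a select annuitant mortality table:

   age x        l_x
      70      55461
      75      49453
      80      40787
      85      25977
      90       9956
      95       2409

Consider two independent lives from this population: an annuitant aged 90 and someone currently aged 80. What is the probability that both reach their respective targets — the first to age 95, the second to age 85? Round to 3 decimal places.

0.154

p₁ = l_95/l_90 = 2409/9956 = 0.241965; p₂ = l_85/l_80 = 25977/40787 = 0.636894.
P(both) = p₁ × p₂ = 0.241965 × 0.636894 = 0.154106.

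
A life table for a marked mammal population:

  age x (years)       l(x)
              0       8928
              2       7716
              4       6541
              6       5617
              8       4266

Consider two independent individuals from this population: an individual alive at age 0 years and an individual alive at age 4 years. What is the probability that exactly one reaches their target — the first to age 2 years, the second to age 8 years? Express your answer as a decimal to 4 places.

0.3891

p₁ = l(2)/l(0) = 7716/8928 = 0.864247; p₂ = l(8)/l(4) = 4266/6541 = 0.652194.
P(exactly one) = p₁(1−p₂) + (1−p₁)p₂ = 0.300590 + 0.088537 = 0.389128.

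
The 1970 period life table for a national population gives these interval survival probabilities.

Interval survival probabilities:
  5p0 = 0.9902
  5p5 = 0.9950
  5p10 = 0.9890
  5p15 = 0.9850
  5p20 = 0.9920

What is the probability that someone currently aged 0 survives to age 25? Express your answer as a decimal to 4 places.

Chaining the interval survival probabilities: 0.9902 × 0.9950 × 0.9890 × 0.9850 × 0.9920.
= 0.952117.

0.9521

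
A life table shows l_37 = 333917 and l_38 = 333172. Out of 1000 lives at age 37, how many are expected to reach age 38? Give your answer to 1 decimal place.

997.8

The relevant probability is 333172/333917 = 0.997769.
Expected number = 1000 × 0.997769 = 997.8.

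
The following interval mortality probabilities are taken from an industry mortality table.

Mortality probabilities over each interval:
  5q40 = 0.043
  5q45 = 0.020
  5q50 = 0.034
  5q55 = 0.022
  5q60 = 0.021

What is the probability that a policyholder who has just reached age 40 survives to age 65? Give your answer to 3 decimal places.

0.867

Survival from 40 to 65 is the product of surviving each interval: (1 − 0.043) × (1 − 0.020) × (1 − 0.034) × (1 − 0.022) × (1 − 0.021).
= 0.957 × 0.980 × 0.966 × 0.978 × 0.979 = 0.867434.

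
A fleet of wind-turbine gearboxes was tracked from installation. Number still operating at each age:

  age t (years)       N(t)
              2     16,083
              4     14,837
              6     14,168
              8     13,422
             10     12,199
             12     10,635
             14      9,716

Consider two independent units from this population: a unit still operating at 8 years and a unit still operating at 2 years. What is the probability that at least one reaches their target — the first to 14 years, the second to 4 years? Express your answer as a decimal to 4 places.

p₁ = N(14)/N(8) = 9,716/13,422 = 0.723886; p₂ = N(4)/N(2) = 14,837/16,083 = 0.922527.
P(at least one) = 1 − (1−p₁)(1−p₂) = 1 − 0.276114 × 0.077473 = 0.978609.

0.9786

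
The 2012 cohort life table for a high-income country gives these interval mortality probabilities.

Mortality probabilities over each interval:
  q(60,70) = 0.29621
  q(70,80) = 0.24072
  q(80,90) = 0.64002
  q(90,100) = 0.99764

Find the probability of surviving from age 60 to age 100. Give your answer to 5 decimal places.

Chaining the interval survival probabilities: (1 − 0.29621) × (1 − 0.24072) × (1 − 0.64002) × (1 − 0.99764).
= 0.70379 × 0.75928 × 0.35998 × 0.00236 = 0.000454.

0.00045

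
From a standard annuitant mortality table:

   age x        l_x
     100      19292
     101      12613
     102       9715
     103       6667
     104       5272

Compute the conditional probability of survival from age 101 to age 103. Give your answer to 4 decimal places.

We want 2p101 = l_103/l_101.
The conditional survival probability is l_103/l_101 = 6667/12613 = 0.528582.

0.5286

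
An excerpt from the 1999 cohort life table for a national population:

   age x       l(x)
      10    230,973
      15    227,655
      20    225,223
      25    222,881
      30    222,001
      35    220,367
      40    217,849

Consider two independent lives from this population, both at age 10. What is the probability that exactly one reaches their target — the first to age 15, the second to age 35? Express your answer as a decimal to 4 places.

p₁ = l(15)/l(10) = 227,655/230,973 = 0.985635; p₂ = l(35)/l(10) = 220,367/230,973 = 0.954081.
P(exactly one) = p₁(1−p₂) + (1−p₁)p₂ = 0.045259 + 0.013705 = 0.058965.

0.0590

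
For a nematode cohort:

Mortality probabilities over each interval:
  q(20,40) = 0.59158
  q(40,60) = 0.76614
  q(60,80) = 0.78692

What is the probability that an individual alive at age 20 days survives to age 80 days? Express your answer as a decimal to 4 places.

0.0204

Survival from 20 to 80 is the product of surviving each interval: (1 − 0.59158) × (1 − 0.76614) × (1 − 0.78692).
= 0.40842 × 0.23386 × 0.21308 = 0.020352.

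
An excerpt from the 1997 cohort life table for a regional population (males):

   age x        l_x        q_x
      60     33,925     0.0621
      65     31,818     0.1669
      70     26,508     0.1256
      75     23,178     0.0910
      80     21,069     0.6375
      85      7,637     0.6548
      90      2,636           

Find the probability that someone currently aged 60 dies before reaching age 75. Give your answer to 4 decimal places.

0.3168

P(die before 75 | alive at 60) = 1 − l_75/l_60 = 1 − 23,178/33,925 = (10,747)/33,925 = 0.316787.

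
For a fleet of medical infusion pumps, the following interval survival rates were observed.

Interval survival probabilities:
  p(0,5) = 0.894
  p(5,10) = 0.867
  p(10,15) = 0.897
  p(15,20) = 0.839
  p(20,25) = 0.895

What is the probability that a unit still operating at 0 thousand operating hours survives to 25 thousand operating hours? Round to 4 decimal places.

Chaining the interval survival probabilities: 0.894 × 0.867 × 0.897 × 0.839 × 0.895.
= 0.522076.

0.5221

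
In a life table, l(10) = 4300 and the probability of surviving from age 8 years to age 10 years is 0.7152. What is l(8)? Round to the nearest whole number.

6012

l(8) = l(10) / p = 4300 / 0.7152 = 6012.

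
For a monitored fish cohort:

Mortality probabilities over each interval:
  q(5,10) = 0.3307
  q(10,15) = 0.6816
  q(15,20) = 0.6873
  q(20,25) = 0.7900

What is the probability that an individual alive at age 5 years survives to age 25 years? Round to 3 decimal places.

0.014

Chaining the interval survival probabilities: (1 − 0.3307) × (1 − 0.6816) × (1 − 0.6873) × (1 − 0.7900).
= 0.6693 × 0.3184 × 0.3127 × 0.2100 = 0.013994.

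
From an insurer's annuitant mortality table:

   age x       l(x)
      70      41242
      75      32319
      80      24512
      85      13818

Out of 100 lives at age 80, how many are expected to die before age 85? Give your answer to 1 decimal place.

43.6

The relevant probability is 1 − 13818/24512 = 0.436276.
Expected number = 100 × 0.436276 = 43.6.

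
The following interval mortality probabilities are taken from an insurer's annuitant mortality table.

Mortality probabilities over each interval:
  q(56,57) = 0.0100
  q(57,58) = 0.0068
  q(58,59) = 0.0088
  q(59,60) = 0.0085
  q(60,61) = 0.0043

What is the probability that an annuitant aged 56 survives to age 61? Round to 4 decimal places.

0.9622

Chaining the interval survival probabilities: (1 − 0.0100) × (1 − 0.0068) × (1 − 0.0088) × (1 − 0.0085) × (1 − 0.0043).
= 0.9900 × 0.9932 × 0.9912 × 0.9915 × 0.9957 = 0.962176.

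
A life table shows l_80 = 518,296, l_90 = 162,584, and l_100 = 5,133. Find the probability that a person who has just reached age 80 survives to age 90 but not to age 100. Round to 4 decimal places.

0.3038

We want 10|10q80 = (l_90 − l_100)/l_80.
This is the probability of reaching 90 but not 100, conditional on being alive at 80: (l_90 − l_100) / l_80.
= (162,584 − 5,133) / 518,296 = 157,451 / 518,296 = 0.303786.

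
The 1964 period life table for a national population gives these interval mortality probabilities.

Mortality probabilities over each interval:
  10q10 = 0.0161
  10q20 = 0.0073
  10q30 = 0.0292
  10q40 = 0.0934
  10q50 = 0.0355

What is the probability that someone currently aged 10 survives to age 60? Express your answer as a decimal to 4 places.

50p10 = (1 − 0.0161) × (1 − 0.0073) × (1 − 0.0292) × (1 − 0.0934) × (1 − 0.0355).
= 0.9839 × 0.9927 × 0.9708 × 0.9066 × 0.9645 = 0.829119.

0.8291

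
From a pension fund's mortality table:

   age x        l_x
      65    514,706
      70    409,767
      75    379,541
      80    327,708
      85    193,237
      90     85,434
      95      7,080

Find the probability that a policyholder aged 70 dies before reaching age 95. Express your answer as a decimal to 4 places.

P(die before 95 | alive at 70) = 1 − l_95/l_70 = 1 − 7,080/409,767 = (402,687)/409,767 = 0.982722.

0.9827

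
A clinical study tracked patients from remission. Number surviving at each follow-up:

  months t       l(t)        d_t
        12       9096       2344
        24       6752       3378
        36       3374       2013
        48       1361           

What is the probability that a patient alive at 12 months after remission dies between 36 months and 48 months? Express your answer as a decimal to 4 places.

0.2213

This is the probability of reaching 36 but not 48, conditional on being alive at 12: (l(36) − l(48)) / l(12).
= (3374 − 1361) / 9096 = 2013 / 9096 = 0.221306.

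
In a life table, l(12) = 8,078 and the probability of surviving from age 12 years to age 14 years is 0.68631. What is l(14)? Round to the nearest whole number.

l(14) = l(12) × p = 8,078 × 0.68631 = 5544.

5544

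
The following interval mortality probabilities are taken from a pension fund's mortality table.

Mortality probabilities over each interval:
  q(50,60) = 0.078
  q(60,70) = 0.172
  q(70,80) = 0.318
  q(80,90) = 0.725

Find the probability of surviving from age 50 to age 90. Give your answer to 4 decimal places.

0.1432

Chaining the interval survival probabilities: (1 − 0.078) × (1 − 0.172) × (1 − 0.318) × (1 − 0.725).
= 0.922 × 0.828 × 0.682 × 0.275 = 0.143179.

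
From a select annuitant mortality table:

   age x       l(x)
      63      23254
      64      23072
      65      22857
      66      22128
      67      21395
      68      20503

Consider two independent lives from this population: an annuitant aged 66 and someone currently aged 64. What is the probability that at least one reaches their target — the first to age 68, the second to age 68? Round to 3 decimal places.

0.992

p₁ = l(68)/l(66) = 20503/22128 = 0.926564; p₂ = l(68)/l(64) = 20503/23072 = 0.888653.
P(at least one) = 1 − (1−p₁)(1−p₂) = 1 − 0.073436 × 0.111347 = 0.991823.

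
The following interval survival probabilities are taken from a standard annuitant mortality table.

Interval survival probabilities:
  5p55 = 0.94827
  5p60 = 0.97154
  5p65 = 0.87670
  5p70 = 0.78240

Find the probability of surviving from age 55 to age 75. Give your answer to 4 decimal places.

20p55 = 0.94827 × 0.97154 × 0.87670 × 0.78240.
= 0.631935.

0.6319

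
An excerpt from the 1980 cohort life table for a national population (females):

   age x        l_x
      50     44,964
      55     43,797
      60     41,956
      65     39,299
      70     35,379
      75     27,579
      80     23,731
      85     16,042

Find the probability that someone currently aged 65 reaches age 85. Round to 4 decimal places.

0.4082

We want 20p65 = l_85/l_65.
The conditional survival probability is l_85/l_65 = 16,042/39,299 = 0.408204.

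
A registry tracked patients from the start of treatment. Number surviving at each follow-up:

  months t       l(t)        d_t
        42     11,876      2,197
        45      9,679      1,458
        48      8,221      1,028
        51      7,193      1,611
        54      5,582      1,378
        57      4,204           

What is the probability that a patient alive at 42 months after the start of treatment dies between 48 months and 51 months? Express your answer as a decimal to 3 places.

0.087

This is the probability of reaching 48 but not 51, conditional on being alive at 42: (l(48) − l(51)) / l(42).
= (8,221 − 7,193) / 11,876 = 1,028 / 11,876 = 0.086561.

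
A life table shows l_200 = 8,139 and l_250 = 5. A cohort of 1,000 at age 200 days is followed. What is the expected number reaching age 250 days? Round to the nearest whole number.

The relevant probability is 5/8,139 = 0.000614.
Expected number = 1,000 × 0.000614 = 1.

1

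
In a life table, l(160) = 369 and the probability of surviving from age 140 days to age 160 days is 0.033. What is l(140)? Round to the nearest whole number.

11182

l(140) = l(160) / p = 369 / 0.033 = 11182.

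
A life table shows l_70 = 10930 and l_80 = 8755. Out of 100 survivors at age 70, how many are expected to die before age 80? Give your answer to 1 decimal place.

The relevant probability is 1 − 8755/10930 = 0.198994.
Expected number = 100 × 0.198994 = 19.9.

19.9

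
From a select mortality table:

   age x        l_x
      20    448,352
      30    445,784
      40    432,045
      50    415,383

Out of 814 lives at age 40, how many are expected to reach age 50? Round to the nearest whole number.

783

The relevant probability is 415,383/432,045 = 0.961435.
Expected number = 814 × 0.961435 = 783.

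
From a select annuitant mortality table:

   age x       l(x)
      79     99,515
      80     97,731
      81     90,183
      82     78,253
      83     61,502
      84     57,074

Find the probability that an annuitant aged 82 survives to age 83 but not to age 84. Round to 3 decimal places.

0.057

This is the probability of reaching 83 but not 84, conditional on being alive at 82: (l(83) − l(84)) / l(82).
= (61,502 − 57,074) / 78,253 = 4,428 / 78,253 = 0.056586.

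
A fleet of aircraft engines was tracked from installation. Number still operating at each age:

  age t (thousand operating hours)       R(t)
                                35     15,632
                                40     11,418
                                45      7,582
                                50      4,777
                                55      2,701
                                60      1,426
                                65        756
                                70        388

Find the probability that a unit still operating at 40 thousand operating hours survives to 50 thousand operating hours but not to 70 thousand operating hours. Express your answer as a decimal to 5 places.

0.38439

This is the probability of reaching 50 but not 70, conditional on being operational at 40: (R(50) − R(70)) / R(40).
= (4,777 − 388) / 11,418 = 4,389 / 11,418 = 0.384393.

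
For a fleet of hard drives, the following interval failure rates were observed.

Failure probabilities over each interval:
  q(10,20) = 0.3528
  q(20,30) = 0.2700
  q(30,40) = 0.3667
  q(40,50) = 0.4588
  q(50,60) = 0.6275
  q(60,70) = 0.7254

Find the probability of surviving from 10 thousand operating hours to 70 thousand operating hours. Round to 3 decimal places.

Chaining the interval survival probabilities: (1 − 0.3528) × (1 − 0.2700) × (1 − 0.3667) × (1 − 0.4588) × (1 − 0.6275) × (1 − 0.7254).
= 0.6472 × 0.7300 × 0.6333 × 0.5412 × 0.3725 × 0.2746 = 0.016564.

0.017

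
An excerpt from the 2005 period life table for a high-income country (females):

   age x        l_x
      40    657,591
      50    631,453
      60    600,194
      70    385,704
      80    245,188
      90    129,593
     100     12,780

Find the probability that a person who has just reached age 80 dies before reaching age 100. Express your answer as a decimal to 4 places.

0.9479

P(die before 100 | alive at 80) = 1 − l_100/l_80 = 1 − 12,780/245,188 = (232,408)/245,188 = 0.947877.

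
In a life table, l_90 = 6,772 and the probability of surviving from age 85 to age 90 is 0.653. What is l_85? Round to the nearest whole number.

l_85 = l_90 / p = 6,772 / 0.653 = 10371.

10371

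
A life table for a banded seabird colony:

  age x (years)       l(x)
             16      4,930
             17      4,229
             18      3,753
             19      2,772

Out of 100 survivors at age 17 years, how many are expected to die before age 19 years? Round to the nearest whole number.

The relevant probability is 1 − 2,772/4,229 = 0.344526.
Expected number = 100 × 0.344526 = 34.

34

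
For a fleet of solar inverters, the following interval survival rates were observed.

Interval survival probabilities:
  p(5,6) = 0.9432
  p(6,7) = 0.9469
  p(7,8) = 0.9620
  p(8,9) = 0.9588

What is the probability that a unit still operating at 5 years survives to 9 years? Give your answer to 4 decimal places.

0.8238

The overall survival probability is 0.9432 × 0.9469 × 0.9620 × 0.9588.
= 0.823780.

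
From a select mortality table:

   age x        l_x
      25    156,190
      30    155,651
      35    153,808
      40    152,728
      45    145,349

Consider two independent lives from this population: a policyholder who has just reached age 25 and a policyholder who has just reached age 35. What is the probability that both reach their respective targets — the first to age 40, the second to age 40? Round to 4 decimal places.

p₁ = l_40/l_25 = 152,728/156,190 = 0.977835; p₂ = l_40/l_35 = 152,728/153,808 = 0.992978.
P(both) = p₁ × p₂ = 0.977835 × 0.992978 = 0.970969.

0.9710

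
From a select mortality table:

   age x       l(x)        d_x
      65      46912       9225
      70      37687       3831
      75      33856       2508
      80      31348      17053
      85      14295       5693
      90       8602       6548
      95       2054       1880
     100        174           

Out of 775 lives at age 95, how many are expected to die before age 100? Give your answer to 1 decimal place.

The relevant probability is 1 − 174/2054 = 0.915287.
Expected number = 775 × 0.915287 = 709.3.

709.3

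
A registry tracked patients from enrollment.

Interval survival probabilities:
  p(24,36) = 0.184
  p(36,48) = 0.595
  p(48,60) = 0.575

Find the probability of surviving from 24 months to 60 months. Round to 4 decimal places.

0.0630

The overall survival probability is 0.184 × 0.595 × 0.575.
= 0.062951.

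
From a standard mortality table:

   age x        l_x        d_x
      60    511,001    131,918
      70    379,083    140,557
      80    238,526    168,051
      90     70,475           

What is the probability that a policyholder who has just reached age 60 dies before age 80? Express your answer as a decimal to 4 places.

0.5332

P(die before 80 | alive at 60) = 1 − l_80/l_60 = 1 − 238,526/511,001 = (272,475)/511,001 = 0.533218.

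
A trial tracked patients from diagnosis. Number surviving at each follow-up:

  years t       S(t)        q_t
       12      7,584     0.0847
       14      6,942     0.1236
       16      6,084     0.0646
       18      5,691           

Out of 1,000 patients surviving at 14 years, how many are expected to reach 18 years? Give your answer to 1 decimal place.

The relevant probability is 5,691/6,942 = 0.819793.
Expected number = 1,000 × 0.819793 = 819.8.

819.8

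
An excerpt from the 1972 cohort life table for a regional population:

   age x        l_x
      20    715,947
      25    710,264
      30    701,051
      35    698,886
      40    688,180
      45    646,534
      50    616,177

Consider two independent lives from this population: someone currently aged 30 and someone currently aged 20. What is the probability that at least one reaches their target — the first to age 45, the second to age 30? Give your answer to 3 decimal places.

p₁ = l_45/l_30 = 646,534/701,051 = 0.922235; p₂ = l_30/l_20 = 701,051/715,947 = 0.979194.
P(at least one) = 1 − (1−p₁)(1−p₂) = 1 − 0.077765 × 0.020806 = 0.998382.

0.998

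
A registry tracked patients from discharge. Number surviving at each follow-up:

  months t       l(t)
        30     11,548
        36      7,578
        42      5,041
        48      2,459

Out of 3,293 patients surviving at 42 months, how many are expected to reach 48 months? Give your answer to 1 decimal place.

The relevant probability is 2,459/5,041 = 0.487800.
Expected number = 3,293 × 0.487800 = 1606.3.

1606.3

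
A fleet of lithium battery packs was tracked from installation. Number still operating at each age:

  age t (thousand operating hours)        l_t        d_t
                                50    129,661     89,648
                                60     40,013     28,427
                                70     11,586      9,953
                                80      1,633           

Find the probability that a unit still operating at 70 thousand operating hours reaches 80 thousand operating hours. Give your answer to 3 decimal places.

The conditional survival probability is l_80/l_70 = 1,633/11,586 = 0.140946.

0.141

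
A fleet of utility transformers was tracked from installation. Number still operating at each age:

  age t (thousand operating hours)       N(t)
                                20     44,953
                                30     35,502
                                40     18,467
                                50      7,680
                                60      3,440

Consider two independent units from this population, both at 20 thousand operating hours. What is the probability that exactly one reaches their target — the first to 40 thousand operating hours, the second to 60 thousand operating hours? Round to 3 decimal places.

p₁ = N(40)/N(20) = 18,467/44,953 = 0.410807; p₂ = N(60)/N(20) = 3,440/44,953 = 0.076524.
P(exactly one) = p₁(1−p₂) + (1−p₁)p₂ = 0.379370 + 0.045087 = 0.424458.

0.424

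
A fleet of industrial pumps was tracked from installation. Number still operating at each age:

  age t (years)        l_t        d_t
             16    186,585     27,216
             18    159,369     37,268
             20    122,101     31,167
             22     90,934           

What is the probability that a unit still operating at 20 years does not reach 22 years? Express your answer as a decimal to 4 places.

0.2553

P(fail before 22 | operational at 20) = 1 − l_22/l_20 = 1 − 90,934/122,101 = (31,167)/122,101 = 0.255256.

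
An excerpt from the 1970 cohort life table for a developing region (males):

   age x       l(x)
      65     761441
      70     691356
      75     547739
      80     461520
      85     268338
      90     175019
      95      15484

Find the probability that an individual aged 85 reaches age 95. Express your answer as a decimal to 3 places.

The conditional survival probability is l(95)/l(85) = 15484/268338 = 0.057703.

0.058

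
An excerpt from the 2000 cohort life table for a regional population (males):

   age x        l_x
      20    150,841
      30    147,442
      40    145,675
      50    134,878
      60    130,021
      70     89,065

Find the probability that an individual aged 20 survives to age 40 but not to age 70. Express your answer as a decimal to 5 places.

0.37530

We want 20|30q20 = (l_40 − l_70)/l_20.
This is the probability of reaching 40 but not 70, conditional on being alive at 20: (l_40 − l_70) / l_20.
= (145,675 − 89,065) / 150,841 = 56,610 / 150,841 = 0.375296.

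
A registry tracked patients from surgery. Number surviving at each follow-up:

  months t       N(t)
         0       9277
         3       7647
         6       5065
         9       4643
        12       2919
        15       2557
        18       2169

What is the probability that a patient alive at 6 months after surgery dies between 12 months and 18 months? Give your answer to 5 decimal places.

This is the probability of reaching 12 but not 18, conditional on being alive at 6: (N(12) − N(18)) / N(6).
= (2919 − 2169) / 5065 = 750 / 5065 = 0.148075.

0.14808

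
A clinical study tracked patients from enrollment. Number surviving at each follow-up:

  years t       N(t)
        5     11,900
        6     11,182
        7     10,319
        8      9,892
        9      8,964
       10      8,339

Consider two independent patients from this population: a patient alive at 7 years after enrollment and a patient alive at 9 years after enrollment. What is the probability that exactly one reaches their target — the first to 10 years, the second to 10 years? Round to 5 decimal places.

p₁ = N(10)/N(7) = 8,339/10,319 = 0.808121; p₂ = N(10)/N(9) = 8,339/8,964 = 0.930277.
P(exactly one) = p₁(1−p₂) + (1−p₁)p₂ = 0.056345 + 0.178501 = 0.234845.

0.23485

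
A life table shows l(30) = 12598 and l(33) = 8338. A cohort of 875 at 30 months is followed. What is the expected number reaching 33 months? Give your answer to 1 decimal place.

579.1

The relevant probability is 8338/12598 = 0.661851.
Expected number = 875 × 0.661851 = 579.1.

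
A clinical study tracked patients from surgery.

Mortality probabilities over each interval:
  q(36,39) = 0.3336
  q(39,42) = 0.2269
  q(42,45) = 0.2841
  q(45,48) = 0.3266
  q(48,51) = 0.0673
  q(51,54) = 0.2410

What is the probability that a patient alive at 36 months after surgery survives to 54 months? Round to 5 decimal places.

0.17582

Survival from 36 to 54 is the product of surviving each interval: (1 − 0.3336) × (1 − 0.2269) × (1 − 0.2841) × (1 − 0.3266) × (1 − 0.0673) × (1 − 0.2410).
= 0.6664 × 0.7731 × 0.7159 × 0.6734 × 0.9327 × 0.7590 = 0.175825.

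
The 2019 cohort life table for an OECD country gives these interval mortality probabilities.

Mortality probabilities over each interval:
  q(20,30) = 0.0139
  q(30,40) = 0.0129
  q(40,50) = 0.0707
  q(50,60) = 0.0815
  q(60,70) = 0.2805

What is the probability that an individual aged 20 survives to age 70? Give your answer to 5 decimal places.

Survival from 20 to 70 is the product of surviving each interval: (1 − 0.0139) × (1 − 0.0129) × (1 − 0.0707) × (1 − 0.0815) × (1 − 0.2805).
= 0.9861 × 0.9871 × 0.9293 × 0.9185 × 0.7195 = 0.597789.

0.59779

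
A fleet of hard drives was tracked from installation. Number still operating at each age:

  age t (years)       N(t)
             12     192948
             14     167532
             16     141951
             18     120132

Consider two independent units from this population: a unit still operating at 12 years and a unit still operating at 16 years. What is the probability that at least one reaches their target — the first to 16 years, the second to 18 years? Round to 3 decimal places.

p₁ = N(16)/N(12) = 141951/192948 = 0.735696; p₂ = N(18)/N(16) = 120132/141951 = 0.846292.
P(at least one) = 1 − (1−p₁)(1−p₂) = 1 − 0.264304 × 0.153708 = 0.959374.

0.959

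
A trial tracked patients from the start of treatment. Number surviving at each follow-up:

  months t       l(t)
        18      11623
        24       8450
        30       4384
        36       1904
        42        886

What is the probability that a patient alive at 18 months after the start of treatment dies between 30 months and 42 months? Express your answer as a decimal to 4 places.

0.3010

This is the probability of reaching 30 but not 42, conditional on being alive at 18: (l(30) − l(42)) / l(18).
= (4384 − 886) / 11623 = 3498 / 11623 = 0.300955.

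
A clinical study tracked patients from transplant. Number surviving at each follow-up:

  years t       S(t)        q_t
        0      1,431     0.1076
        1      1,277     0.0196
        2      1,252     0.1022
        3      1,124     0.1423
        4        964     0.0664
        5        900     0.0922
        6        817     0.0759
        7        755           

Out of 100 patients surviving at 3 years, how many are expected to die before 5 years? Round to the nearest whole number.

The relevant probability is 1 − 900/1,124 = 0.199288.
Expected number = 100 × 0.199288 = 20.

20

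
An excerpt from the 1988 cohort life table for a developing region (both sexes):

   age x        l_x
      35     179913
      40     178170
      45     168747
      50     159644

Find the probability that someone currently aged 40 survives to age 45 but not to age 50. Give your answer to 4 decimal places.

This is the probability of reaching 45 but not 50, conditional on being alive at 40: (l_45 − l_50) / l_40.
= (168747 − 159644) / 178170 = 9103 / 178170 = 0.051092.

0.0511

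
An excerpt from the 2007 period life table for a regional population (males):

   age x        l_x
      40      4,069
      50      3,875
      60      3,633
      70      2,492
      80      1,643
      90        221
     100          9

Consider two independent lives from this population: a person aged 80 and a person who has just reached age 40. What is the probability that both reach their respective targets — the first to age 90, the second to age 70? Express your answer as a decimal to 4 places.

0.0824

p₁ = l_90/l_80 = 221/1,643 = 0.134510; p₂ = l_70/l_40 = 2,492/4,069 = 0.612435.
P(both) = p₁ × p₂ = 0.134510 × 0.612435 = 0.082379.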